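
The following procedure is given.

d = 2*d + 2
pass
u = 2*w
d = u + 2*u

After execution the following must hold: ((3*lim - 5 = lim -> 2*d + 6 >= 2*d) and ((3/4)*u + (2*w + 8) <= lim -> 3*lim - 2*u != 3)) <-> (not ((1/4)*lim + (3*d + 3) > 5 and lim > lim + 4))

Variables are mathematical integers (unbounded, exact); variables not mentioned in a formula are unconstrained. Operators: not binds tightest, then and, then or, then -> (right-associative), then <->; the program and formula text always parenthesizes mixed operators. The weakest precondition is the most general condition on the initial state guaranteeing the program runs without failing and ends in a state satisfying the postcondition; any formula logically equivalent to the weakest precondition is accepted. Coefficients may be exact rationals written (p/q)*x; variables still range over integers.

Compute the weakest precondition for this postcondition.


Working backward. After the program, the postcondition ((3*lim - 5 = lim -> 2*d + 6 >= 2*d) and ((3/4)*u + (2*w + 8) <= lim -> 3*lim - 2*u != 3)) <-> (not ((1/4)*lim + (3*d + 3) > 5 and lim > lim + 4)) must hold; in canonical form it is (3/4)*u + 2*w <= lim - 8 -> 3*lim != 2*u + 3.
Before d := u + 2*u: (3/4)*u + 2*w <= lim - 8 -> 3*lim != 2*u + 3
Before u := 2*w: (7/2)*w <= lim - 8 -> 3*lim != 4*w + 3
Before skip: (7/2)*w <= lim - 8 -> 3*lim != 4*w + 3
Before d := 2*d + 2: (7/2)*w <= lim - 8 -> 3*lim != 4*w + 3
Answer: WP = (7/2)*w <= lim - 8 -> 3*lim != 4*w + 3


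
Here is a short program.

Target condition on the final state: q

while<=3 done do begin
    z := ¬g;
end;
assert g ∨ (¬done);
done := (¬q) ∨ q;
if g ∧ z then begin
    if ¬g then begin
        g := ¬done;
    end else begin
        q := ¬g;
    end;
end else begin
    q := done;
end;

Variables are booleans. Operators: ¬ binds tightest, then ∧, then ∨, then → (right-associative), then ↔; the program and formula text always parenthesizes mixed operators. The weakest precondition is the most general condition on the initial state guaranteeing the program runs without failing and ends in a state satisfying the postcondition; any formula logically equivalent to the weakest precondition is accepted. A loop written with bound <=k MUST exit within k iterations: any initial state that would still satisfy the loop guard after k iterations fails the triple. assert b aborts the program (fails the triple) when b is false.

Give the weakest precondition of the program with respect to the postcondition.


Working backward. After the program, q must hold.
Then branch requires ((¬g) → q) ∧ (g → (¬g)); else branch requires done.
Before the if: ((g ∧ z) → (((¬g) → q) ∧ (g → (¬g)))) ∧ ((¬(g ∧ z)) → done)
Before done := (¬q) ∨ q: (g ∧ z) → (((¬g) → q) ∧ (g → (¬g)))
Before assert g ∨ (¬done): (g ∨ (¬done)) ∧ ((g ∧ z) → (((¬g) → q) ∧ (g → (¬g))))
Before the loop (bound <=3), unroll the exhaustion recursion (WP_0 = exit-now case; WP_j = one more guarded iteration, up to j = 3):
  WP_0: (¬done) ∧ (g ∨ (¬done)) ∧ ((g ∧ z) → (((¬g) → q) ∧ (g → (¬g))))
  WP_1: (done → ((¬done) ∧ (g ∨ (¬done)))) ∧ ((¬done) → ((g ∨ (¬done)) ∧ ((g ∧ z) → (((¬g) → q) ∧ (g → (¬g))))))
  WP_2: (done → ((done → ((¬done) ∧ (g ∨ (¬done)))) ∧ ((¬done) → (g ∨ (¬done))))) ∧ ((¬done) → ((g ∨ (¬done)) ∧ ((g ∧ z) → (((¬g) → q) ∧ (g → (¬g))))))
  WP_3: (done → ((done → ((done → ((¬done) ∧ (g ∨ (¬done)))) ∧ ((¬done) → (g ∨ (¬done))))) ∧ ((¬done) → (g ∨ (¬done))))) ∧ ((¬done) → ((g ∨ (¬done)) ∧ ((g ∧ z) → (((¬g) → q) ∧ (g → (¬g))))))
So before the loop: (done → ((done → ((done → ((¬done) ∧ (g ∨ (¬done)))) ∧ ((¬done) → (g ∨ (¬done))))) ∧ ((¬done) → (g ∨ (¬done))))) ∧ ((¬done) → ((g ∨ (¬done)) ∧ ((g ∧ z) → (((¬g) → q) ∧ (g → (¬g))))))
Answer: WP = (done → ((done → ((done → ((¬done) ∧ (g ∨ (¬done)))) ∧ ((¬done) → (g ∨ (¬done))))) ∧ ((¬done) → (g ∨ (¬done))))) ∧ ((¬done) → ((g ∨ (¬done)) ∧ ((g ∧ z) → (((¬g) → q) ∧ (g → (¬g))))))


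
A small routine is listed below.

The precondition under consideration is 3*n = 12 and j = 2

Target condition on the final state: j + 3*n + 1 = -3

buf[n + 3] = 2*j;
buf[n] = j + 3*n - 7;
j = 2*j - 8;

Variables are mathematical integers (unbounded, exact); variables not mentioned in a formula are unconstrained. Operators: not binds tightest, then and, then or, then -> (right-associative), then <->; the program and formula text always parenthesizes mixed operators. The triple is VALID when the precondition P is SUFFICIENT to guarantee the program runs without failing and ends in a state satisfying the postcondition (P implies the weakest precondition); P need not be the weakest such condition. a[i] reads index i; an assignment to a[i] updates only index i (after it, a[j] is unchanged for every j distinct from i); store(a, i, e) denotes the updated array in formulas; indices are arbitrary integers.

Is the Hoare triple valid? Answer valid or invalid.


Working backward. After the program, the postcondition j + 3*n + 1 = -3 must hold; in canonical form it is j + 3*n = -4.
Before j := 2*j - 8: 2*j + 3*n = 4
Before buf[n] := j + 3*n - 7: 2*j + 3*n = 4
Before buf[n + 3] := 2*j: 2*j + 3*n = 4
The weakest precondition is 2*j + 3*n = 4.
Check whether 3*n = 12 and j = 2 implies it.
Countermodel: at the initial state j = 2, n = 4, the precondition holds but the weakest precondition fails.
Answer: invalid


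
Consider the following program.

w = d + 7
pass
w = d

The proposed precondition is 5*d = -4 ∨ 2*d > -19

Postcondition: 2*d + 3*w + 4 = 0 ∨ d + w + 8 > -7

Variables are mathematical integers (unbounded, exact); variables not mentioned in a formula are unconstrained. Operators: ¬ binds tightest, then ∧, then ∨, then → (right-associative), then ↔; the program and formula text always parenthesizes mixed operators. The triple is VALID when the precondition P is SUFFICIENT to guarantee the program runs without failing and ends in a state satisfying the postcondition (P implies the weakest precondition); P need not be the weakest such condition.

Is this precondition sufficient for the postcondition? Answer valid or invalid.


Working backward. After the program, the postcondition 2*d + 3*w + 4 = 0 ∨ d + w + 8 > -7 must hold; in canonical form it is 2*d + 3*w = -4 ∨ d + w > -15.
Before w := d: 5*d = -4 ∨ 2*d > -15
Before skip: 5*d = -4 ∨ 2*d > -15
Before w := d + 7: 5*d = -4 ∨ 2*d > -15
The weakest precondition is 5*d = -4 ∨ 2*d > -15.
Check whether 5*d = -4 ∨ 2*d > -19 implies it.
Countermodel: at the initial state d = -9, the precondition holds but the weakest precondition fails.
Answer: invalid


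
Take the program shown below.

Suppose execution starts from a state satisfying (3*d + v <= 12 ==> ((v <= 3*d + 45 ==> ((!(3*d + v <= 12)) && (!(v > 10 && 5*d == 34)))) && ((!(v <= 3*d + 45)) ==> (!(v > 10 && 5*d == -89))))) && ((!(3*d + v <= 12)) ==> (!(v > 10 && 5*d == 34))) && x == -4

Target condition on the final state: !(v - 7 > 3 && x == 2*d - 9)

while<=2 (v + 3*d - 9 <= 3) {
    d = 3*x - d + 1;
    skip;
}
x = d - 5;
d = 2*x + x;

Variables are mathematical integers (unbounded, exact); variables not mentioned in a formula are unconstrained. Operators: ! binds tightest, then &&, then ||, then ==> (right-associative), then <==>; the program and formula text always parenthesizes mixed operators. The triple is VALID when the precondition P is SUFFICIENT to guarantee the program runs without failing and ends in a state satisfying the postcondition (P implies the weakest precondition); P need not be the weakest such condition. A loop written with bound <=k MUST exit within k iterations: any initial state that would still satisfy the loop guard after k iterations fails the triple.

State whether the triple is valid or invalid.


Working backward. After the program, the postcondition !(v - 7 > 3 && x == 2*d - 9) must hold; in canonical form it is !(v > 10 && x == 2*d - 9).
Before d := 2*x + x: !(v > 10 && 5*x == 9)
Before x := d - 5: !(v > 10 && 5*d == 34)
Before the loop (bound <=2), unroll the exhaustion recursion (WP_0 = exit-now case; WP_j = one more guarded iteration, up to j = 2):
  WP_0: (!(3*d + v <= 12)) && (!(v > 10 && 5*d == 34))
  WP_1: (3*d + v <= 12 ==> ((!(v + 9*x <= 3*d + 9)) && (!(v > 10 && 15*x == 5*d + 29)))) && ((!(3*d + v <= 12)) ==> (!(v > 10 && 5*d == 34)))
  WP_2: (3*d + v <= 12 ==> ((v + 9*x <= 3*d + 9 ==> ((!(3*d + v <= 12)) && (!(v > 10 && 5*d == 34)))) && ((!(v + 9*x <= 3*d + 9)) ==> (!(v > 10 && 15*x == 5*d + 29))))) && ((!(3*d + v <= 12)) ==> (!(v > 10 && 5*d == 34)))
So before the loop: (3*d + v <= 12 ==> ((v + 9*x <= 3*d + 9 ==> ((!(3*d + v <= 12)) && (!(v > 10 && 5*d == 34)))) && ((!(v + 9*x <= 3*d + 9)) ==> (!(v > 10 && 15*x == 5*d + 29))))) && ((!(3*d + v <= 12)) ==> (!(v > 10 && 5*d == 34)))
The weakest precondition is (3*d + v <= 12 ==> ((v + 9*x <= 3*d + 9 ==> ((!(3*d + v <= 12)) && (!(v > 10 && 5*d == 34)))) && ((!(v + 9*x <= 3*d + 9)) ==> (!(v > 10 && 15*x == 5*d + 29))))) && ((!(3*d + v <= 12)) ==> (!(v > 10 && 5*d == 34))).
Check whether (3*d + v <= 12 ==> ((v <= 3*d + 45 ==> ((!(3*d + v <= 12)) && (!(v > 10 && 5*d == 34)))) && ((!(v <= 3*d + 45)) ==> (!(v > 10 && 5*d == -89))))) && ((!(3*d + v <= 12)) ==> (!(v > 10 && 5*d == 34))) && x == -4 implies it.
Every state satisfying the precondition satisfies the weakest precondition: the implication holds.
Answer: valid


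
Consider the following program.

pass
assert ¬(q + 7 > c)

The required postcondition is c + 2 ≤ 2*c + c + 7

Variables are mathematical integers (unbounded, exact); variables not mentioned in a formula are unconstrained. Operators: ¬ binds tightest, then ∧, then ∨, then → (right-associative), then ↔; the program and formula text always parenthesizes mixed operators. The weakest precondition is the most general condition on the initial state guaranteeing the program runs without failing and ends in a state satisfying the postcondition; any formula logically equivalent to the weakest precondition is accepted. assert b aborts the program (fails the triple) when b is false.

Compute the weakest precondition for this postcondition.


Working backward. After the program, the postcondition c + 2 ≤ 2*c + c + 7 must hold; in canonical form it is 2*c ≥ -5.
Before assert ¬(q + 7 > c): (¬(q > c - 7)) ∧ 2*c ≥ -5
Before skip: (¬(q > c - 7)) ∧ 2*c ≥ -5
Answer: WP = (¬(q > c - 7)) ∧ 2*c ≥ -5


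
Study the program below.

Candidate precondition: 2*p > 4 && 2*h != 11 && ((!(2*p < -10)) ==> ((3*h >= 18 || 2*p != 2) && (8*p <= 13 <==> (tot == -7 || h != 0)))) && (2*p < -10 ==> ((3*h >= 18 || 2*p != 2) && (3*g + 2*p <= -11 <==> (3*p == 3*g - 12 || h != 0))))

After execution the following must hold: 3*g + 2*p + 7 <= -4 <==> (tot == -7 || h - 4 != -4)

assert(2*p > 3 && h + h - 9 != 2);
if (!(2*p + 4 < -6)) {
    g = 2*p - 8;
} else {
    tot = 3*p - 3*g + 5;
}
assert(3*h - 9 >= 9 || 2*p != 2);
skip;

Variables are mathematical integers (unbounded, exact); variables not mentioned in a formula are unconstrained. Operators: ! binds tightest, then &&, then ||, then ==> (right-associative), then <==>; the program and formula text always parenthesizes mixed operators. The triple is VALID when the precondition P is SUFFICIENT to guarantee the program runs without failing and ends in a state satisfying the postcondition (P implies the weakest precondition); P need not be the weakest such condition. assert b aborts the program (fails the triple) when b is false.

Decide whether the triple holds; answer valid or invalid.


Working backward. After the program, the postcondition 3*g + 2*p + 7 <= -4 <==> (tot == -7 || h - 4 != -4) must hold; in canonical form it is 3*g + 2*p <= -11 <==> (tot == -7 || h != 0).
Before skip: 3*g + 2*p <= -11 <==> (tot == -7 || h != 0)
Before assert 3*h - 9 >= 9 || 2*p != 2: (3*h >= 18 || 2*p != 2) && (3*g + 2*p <= -11 <==> (tot == -7 || h != 0))
Then branch requires (3*h >= 18 || 2*p != 2) && (8*p <= 13 <==> (tot == -7 || h != 0)); else branch requires (3*h >= 18 || 2*p != 2) && (3*g + 2*p <= -11 <==> (3*p == 3*g - 12 || h != 0)).
Before the if: ((!(2*p < -10)) ==> ((3*h >= 18 || 2*p != 2) && (8*p <= 13 <==> (tot == -7 || h != 0)))) && (2*p < -10 ==> ((3*h >= 18 || 2*p != 2) && (3*g + 2*p <= -11 <==> (3*p == 3*g - 12 || h != 0))))
Before assert 2*p > 3 && h + h - 9 != 2: 2*p > 3 && 2*h != 11 && ((!(2*p < -10)) ==> ((3*h >= 18 || 2*p != 2) && (8*p <= 13 <==> (tot == -7 || h != 0)))) && (2*p < -10 ==> ((3*h >= 18 || 2*p != 2) && (3*g + 2*p <= -11 <==> (3*p == 3*g - 12 || h != 0))))
The weakest precondition is 2*p > 3 && 2*h != 11 && ((!(2*p < -10)) ==> ((3*h >= 18 || 2*p != 2) && (8*p <= 13 <==> (tot == -7 || h != 0)))) && (2*p < -10 ==> ((3*h >= 18 || 2*p != 2) && (3*g + 2*p <= -11 <==> (3*p == 3*g - 12 || h != 0)))).
Check whether 2*p > 4 && 2*h != 11 && ((!(2*p < -10)) ==> ((3*h >= 18 || 2*p != 2) && (8*p <= 13 <==> (tot == -7 || h != 0)))) && (2*p < -10 ==> ((3*h >= 18 || 2*p != 2) && (3*g + 2*p <= -11 <==> (3*p == 3*g - 12 || h != 0)))) implies it.
Every state satisfying the precondition satisfies the weakest precondition: the implication holds.
Answer: valid


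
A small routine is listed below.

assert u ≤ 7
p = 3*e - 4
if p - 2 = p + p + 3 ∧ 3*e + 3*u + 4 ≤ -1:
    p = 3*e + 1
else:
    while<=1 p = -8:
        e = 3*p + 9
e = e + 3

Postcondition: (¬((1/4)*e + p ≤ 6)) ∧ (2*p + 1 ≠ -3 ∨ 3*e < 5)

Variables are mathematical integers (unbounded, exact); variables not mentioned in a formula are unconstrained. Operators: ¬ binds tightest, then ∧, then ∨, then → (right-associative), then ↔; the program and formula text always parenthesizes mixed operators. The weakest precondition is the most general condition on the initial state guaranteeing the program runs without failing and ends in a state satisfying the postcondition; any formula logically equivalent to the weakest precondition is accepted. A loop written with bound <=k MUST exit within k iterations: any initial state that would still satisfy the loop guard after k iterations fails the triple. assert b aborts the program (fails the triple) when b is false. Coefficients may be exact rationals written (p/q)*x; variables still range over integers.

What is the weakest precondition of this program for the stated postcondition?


Working backward. After the program, the postcondition (¬((1/4)*e + p ≤ 6)) ∧ (2*p + 1 ≠ -3 ∨ 3*e < 5) must hold; in canonical form it is (¬((1/4)*e + p ≤ 6)) ∧ (2*p ≠ -4 ∨ 3*e < 5).
Before e := e + 3: (¬((1/4)*e + p ≤ 21/4)) ∧ (2*p ≠ -4 ∨ 3*e < -4)
Then branch requires (¬((13/4)*e ≤ 17/4)) ∧ (6*e ≠ -6 ∨ 3*e < -4); else branch requires (p = -8 → ((¬(p = -8)) ∧ (¬((7/4)*p ≤ 3)) ∧ (2*p ≠ -4 ∨ 9*p < -31))) ∧ ((¬(p = -8)) → ((¬((1/4)*e + p ≤ 21/4)) ∧ (2*p ≠ -4 ∨ 3*e < -4))).
Before the if: ((p = -5 ∧ 3*e + 3*u ≤ -5) → ((¬((13/4)*e ≤ 17/4)) ∧ (6*e ≠ -6 ∨ 3*e < -4))) ∧ ((¬(p = -5 ∧ 3*e + 3*u ≤ -5)) → ((p = -8 → ((¬(p = -8)) ∧ (¬((7/4)*p ≤ 3)) ∧ (2*p ≠ -4 ∨ 9*p < -31))) ∧ ((¬(p = -8)) → ((¬((1/4)*e + p ≤ 21/4)) ∧ (2*p ≠ -4 ∨ 3*e < -4)))))
Before p := 3*e - 4: ((3*e = -1 ∧ 3*e + 3*u ≤ -5) → ((¬((13/4)*e ≤ 17/4)) ∧ (6*e ≠ -6 ∨ 3*e < -4))) ∧ ((¬(3*e = -1 ∧ 3*e + 3*u ≤ -5)) → ((3*e = -4 → ((¬(3*e = -4)) ∧ (¬((21/4)*e ≤ 10)) ∧ (6*e ≠ 4 ∨ 27*e < 5))) ∧ ((¬(3*e = -4)) → ((¬((13/4)*e ≤ 37/4)) ∧ (6*e ≠ 4 ∨ 3*e < -4)))))
Before assert u ≤ 7: u ≤ 7 ∧ ((3*e = -1 ∧ 3*e + 3*u ≤ -5) → ((¬((13/4)*e ≤ 17/4)) ∧ (6*e ≠ -6 ∨ 3*e < -4))) ∧ ((¬(3*e = -1 ∧ 3*e + 3*u ≤ -5)) → ((3*e = -4 → ((¬(3*e = -4)) ∧ (¬((21/4)*e ≤ 10)) ∧ (6*e ≠ 4 ∨ 27*e < 5))) ∧ ((¬(3*e = -4)) → ((¬((13/4)*e ≤ 37/4)) ∧ (6*e ≠ 4 ∨ 3*e < -4)))))
Answer: WP = u ≤ 7 ∧ ((3*e = -1 ∧ 3*e + 3*u ≤ -5) → ((¬((13/4)*e ≤ 17/4)) ∧ (6*e ≠ -6 ∨ 3*e < -4))) ∧ ((¬(3*e = -1 ∧ 3*e + 3*u ≤ -5)) → ((3*e = -4 → ((¬(3*e = -4)) ∧ (¬((21/4)*e ≤ 10)) ∧ (6*e ≠ 4 ∨ 27*e < 5))) ∧ ((¬(3*e = -4)) → ((¬((13/4)*e ≤ 37/4)) ∧ (6*e ≠ 4 ∨ 3*e < -4)))))


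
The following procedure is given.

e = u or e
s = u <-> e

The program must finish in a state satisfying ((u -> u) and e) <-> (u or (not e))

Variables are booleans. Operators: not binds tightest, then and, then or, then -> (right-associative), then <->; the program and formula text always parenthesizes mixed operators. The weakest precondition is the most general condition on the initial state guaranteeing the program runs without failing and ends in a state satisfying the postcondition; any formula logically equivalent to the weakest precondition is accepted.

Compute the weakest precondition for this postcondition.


Working backward. After the program, the postcondition ((u -> u) and e) <-> (u or (not e)) must hold; in canonical form it is e <-> (u or (not e)).
Before s := u <-> e: e <-> (u or (not e))
Before e := u or e: (u or e) <-> (u or (not (u or e)))
Answer: WP = (u or e) <-> (u or (not (u or e)))


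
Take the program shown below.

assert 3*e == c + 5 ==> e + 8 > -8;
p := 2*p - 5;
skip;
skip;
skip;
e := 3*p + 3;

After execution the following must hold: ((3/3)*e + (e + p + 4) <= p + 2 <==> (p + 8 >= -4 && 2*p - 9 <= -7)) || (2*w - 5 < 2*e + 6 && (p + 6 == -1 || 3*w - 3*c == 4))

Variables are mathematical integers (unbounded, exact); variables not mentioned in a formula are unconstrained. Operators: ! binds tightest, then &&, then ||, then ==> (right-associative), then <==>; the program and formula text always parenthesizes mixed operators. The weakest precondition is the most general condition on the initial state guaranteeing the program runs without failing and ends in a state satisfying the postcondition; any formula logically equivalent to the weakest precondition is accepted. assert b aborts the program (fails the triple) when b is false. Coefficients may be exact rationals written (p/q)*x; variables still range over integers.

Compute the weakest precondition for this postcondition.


Working backward. After the program, the postcondition ((3/3)*e + (e + p + 4) <= p + 2 <==> (p + 8 >= -4 && 2*p - 9 <= -7)) || (2*w - 5 < 2*e + 6 && (p + 6 == -1 || 3*w - 3*c == 4)) must hold; in canonical form it is (2*e <= -2 <==> (p >= -12 && 2*p <= 2)) || (2*w < 2*e + 11 && (p == -7 || 3*w == 3*c + 4)).
Before e := 3*p + 3: (6*p <= -8 <==> (p >= -12 && 2*p <= 2)) || (2*w < 6*p + 17 && (p == -7 || 3*w == 3*c + 4))
Before skip: (6*p <= -8 <==> (p >= -12 && 2*p <= 2)) || (2*w < 6*p + 17 && (p == -7 || 3*w == 3*c + 4))
Before skip: (6*p <= -8 <==> (p >= -12 && 2*p <= 2)) || (2*w < 6*p + 17 && (p == -7 || 3*w == 3*c + 4))
Before skip: (6*p <= -8 <==> (p >= -12 && 2*p <= 2)) || (2*w < 6*p + 17 && (p == -7 || 3*w == 3*c + 4))
Before p := 2*p - 5: (12*p <= 22 <==> (2*p >= -7 && 4*p <= 12)) || (2*w < 12*p - 13 && (2*p == -2 || 3*w == 3*c + 4))
Before assert 3*e == c + 5 ==> e + 8 > -8: (3*e == c + 5 ==> e > -16) && ((12*p <= 22 <==> (2*p >= -7 && 4*p <= 12)) || (2*w < 12*p - 13 && (2*p == -2 || 3*w == 3*c + 4)))
Answer: WP = (3*e == c + 5 ==> e > -16) && ((12*p <= 22 <==> (2*p >= -7 && 4*p <= 12)) || (2*w < 12*p - 13 && (2*p == -2 || 3*w == 3*c + 4)))


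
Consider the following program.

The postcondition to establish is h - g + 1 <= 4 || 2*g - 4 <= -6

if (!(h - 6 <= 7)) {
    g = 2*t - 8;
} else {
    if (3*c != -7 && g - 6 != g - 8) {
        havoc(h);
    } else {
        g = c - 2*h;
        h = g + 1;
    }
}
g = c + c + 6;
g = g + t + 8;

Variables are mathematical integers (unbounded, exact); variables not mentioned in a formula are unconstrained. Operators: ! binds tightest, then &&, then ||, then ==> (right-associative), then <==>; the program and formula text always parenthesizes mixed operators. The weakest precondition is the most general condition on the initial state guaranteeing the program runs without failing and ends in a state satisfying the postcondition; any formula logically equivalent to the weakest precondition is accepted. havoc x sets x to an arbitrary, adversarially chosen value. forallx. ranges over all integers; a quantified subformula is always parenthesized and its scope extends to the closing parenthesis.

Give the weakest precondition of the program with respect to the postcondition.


Working backward. After the program, the postcondition h - g + 1 <= 4 || 2*g - 4 <= -6 must hold; in canonical form it is h <= g + 3 || 2*g <= -2.
Before g := g + t + 8: h <= g + t + 11 || 2*g + 2*t <= -18
Before g := c + c + 6: h <= 2*c + t + 17 || 4*c + 2*t <= -30
Then branch requires h <= 2*c + t + 17 || 4*c + 2*t <= -30; else branch requires (3*c != -7 ==> (forall h_1. (h_1 <= 2*c + t + 17 || 4*c + 2*t <= -30))) && ((!(3*c != -7)) ==> (c + 2*h + t >= -16 || 4*c + 2*t <= -30)).
Before the if: ((!(h <= 13)) ==> (h <= 2*c + t + 17 || 4*c + 2*t <= -30)) && (h <= 13 ==> ((3*c != -7 ==> (forall h_1. (h_1 <= 2*c + t + 17 || 4*c + 2*t <= -30))) && ((!(3*c != -7)) ==> (c + 2*h + t >= -16 || 4*c + 2*t <= -30))))
Answer: WP = ((!(h <= 13)) ==> (h <= 2*c + t + 17 || 4*c + 2*t <= -30)) && (h <= 13 ==> ((3*c != -7 ==> (forall h_1. (h_1 <= 2*c + t + 17 || 4*c + 2*t <= -30))) && ((!(3*c != -7)) ==> (c + 2*h + t >= -16 || 4*c + 2*t <= -30))))


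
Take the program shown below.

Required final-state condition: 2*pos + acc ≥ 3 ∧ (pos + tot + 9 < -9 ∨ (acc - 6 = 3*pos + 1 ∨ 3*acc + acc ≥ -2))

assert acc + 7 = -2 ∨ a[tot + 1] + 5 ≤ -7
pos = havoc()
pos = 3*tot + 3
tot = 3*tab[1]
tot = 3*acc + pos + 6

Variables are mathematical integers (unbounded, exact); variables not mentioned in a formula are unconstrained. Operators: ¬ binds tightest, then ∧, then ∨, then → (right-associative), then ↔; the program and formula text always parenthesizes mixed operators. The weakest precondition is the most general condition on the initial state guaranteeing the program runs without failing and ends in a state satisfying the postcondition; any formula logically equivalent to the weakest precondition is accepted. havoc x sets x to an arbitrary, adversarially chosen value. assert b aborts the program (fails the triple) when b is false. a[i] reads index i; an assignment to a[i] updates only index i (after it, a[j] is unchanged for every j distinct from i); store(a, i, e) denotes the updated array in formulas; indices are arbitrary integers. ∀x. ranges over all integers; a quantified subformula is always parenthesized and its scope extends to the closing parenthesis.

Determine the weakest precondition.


Working backward. After the program, the postcondition 2*pos + acc ≥ 3 ∧ (pos + tot + 9 < -9 ∨ (acc - 6 = 3*pos + 1 ∨ 3*acc + acc ≥ -2)) must hold; in canonical form it is acc + 2*pos ≥ 3 ∧ (pos + tot < -18 ∨ acc = 3*pos + 7 ∨ 4*acc ≥ -2).
Before tot := 3*acc + pos + 6: acc + 2*pos ≥ 3 ∧ (3*acc + 2*pos < -24 ∨ acc = 3*pos + 7 ∨ 4*acc ≥ -2)
Before tot := 3*tab[1]: acc + 2*pos ≥ 3 ∧ (3*acc + 2*pos < -24 ∨ acc = 3*pos + 7 ∨ 4*acc ≥ -2)
Before pos := 3*tot + 3: acc + 6*tot ≥ -3 ∧ (3*acc + 6*tot < -30 ∨ acc = 9*tot + 16 ∨ 4*acc ≥ -2)
Before havoc pos: acc + 6*tot ≥ -3 ∧ (3*acc + 6*tot < -30 ∨ acc = 9*tot + 16 ∨ 4*acc ≥ -2)
Before assert acc + 7 = -2 ∨ a[tot + 1] + 5 ≤ -7: (acc = -9 ∨ a[tot + 1] ≤ -12) ∧ acc + 6*tot ≥ -3 ∧ (3*acc + 6*tot < -30 ∨ acc = 9*tot + 16 ∨ 4*acc ≥ -2)
Answer: WP = (acc = -9 ∨ a[tot + 1] ≤ -12) ∧ acc + 6*tot ≥ -3 ∧ (3*acc + 6*tot < -30 ∨ acc = 9*tot + 16 ∨ 4*acc ≥ -2)


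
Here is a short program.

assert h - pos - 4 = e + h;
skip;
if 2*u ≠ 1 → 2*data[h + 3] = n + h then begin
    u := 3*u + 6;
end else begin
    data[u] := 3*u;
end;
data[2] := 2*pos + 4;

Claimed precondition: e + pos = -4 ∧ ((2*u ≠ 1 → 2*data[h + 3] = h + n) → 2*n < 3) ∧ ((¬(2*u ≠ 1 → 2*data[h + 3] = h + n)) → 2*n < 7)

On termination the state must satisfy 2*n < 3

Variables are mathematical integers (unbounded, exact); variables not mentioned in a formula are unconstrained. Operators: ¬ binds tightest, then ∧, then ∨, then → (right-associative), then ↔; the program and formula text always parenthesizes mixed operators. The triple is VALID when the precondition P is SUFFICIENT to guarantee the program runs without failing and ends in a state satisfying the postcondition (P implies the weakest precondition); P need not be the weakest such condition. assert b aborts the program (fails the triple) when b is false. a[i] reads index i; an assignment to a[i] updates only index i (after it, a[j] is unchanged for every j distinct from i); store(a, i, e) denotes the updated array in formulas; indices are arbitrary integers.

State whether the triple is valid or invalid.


Working backward. After the program, 2*n < 3 must hold.
Before data[2] := 2*pos + 4: 2*n < 3
Then branch requires 2*n < 3; else branch requires 2*n < 3.
Before the if: ((2*u ≠ 1 → 2*data[h + 3] = h + n) → 2*n < 3) ∧ ((¬(2*u ≠ 1 → 2*data[h + 3] = h + n)) → 2*n < 3)
Before skip: ((2*u ≠ 1 → 2*data[h + 3] = h + n) → 2*n < 3) ∧ ((¬(2*u ≠ 1 → 2*data[h + 3] = h + n)) → 2*n < 3)
Before assert h - pos - 4 = e + h: e + pos = -4 ∧ ((2*u ≠ 1 → 2*data[h + 3] = h + n) → 2*n < 3) ∧ ((¬(2*u ≠ 1 → 2*data[h + 3] = h + n)) → 2*n < 3)
The weakest precondition is e + pos = -4 ∧ ((2*u ≠ 1 → 2*data[h + 3] = h + n) → 2*n < 3) ∧ ((¬(2*u ≠ 1 → 2*data[h + 3] = h + n)) → 2*n < 3).
Check whether e + pos = -4 ∧ ((2*u ≠ 1 → 2*data[h + 3] = h + n) → 2*n < 3) ∧ ((¬(2*u ≠ 1 → 2*data[h + 3] = h + n)) → 2*n < 7) implies it.
Countermodel: at the initial state data = {[2] = 0, elsewhere 0}, e = -4, h = -1, n = 2, pos = 0, u = 0, the precondition holds but the weakest precondition fails.
Answer: invalid


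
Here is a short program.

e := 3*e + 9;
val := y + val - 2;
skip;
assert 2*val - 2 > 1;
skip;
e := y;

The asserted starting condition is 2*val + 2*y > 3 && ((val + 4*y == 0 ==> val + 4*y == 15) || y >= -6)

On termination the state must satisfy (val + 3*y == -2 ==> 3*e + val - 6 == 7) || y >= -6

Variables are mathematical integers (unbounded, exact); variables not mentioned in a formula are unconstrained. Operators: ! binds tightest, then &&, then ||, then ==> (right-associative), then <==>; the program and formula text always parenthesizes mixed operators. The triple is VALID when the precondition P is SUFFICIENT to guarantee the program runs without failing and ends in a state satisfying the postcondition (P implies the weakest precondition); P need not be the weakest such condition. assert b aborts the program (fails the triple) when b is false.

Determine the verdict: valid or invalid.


Working backward. After the program, the postcondition (val + 3*y == -2 ==> 3*e + val - 6 == 7) || y >= -6 must hold; in canonical form it is (val + 3*y == -2 ==> 3*e + val == 13) || y >= -6.
Before e := y: (val + 3*y == -2 ==> val + 3*y == 13) || y >= -6
Before skip: (val + 3*y == -2 ==> val + 3*y == 13) || y >= -6
Before assert 2*val - 2 > 1: 2*val > 3 && ((val + 3*y == -2 ==> val + 3*y == 13) || y >= -6)
Before skip: 2*val > 3 && ((val + 3*y == -2 ==> val + 3*y == 13) || y >= -6)
Before val := y + val - 2: 2*val + 2*y > 7 && ((val + 4*y == 0 ==> val + 4*y == 15) || y >= -6)
Before e := 3*e + 9: 2*val + 2*y > 7 && ((val + 4*y == 0 ==> val + 4*y == 15) || y >= -6)
The weakest precondition is 2*val + 2*y > 7 && ((val + 4*y == 0 ==> val + 4*y == 15) || y >= -6).
Check whether 2*val + 2*y > 3 && ((val + 4*y == 0 ==> val + 4*y == 15) || y >= -6) implies it.
Countermodel: at the initial state val = 10, y = -7, the precondition holds but the weakest precondition fails.
Answer: invalid


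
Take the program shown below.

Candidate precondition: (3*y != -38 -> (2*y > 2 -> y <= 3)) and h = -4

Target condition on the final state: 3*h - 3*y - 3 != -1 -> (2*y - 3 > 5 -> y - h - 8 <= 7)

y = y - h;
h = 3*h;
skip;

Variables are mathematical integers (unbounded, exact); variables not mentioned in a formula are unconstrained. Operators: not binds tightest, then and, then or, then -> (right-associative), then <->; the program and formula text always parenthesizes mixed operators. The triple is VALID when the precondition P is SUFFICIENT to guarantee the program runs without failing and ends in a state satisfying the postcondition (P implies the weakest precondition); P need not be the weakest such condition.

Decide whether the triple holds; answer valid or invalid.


Working backward. After the program, the postcondition 3*h - 3*y - 3 != -1 -> (2*y - 3 > 5 -> y - h - 8 <= 7) must hold; in canonical form it is 3*h != 3*y + 2 -> (2*y > 8 -> y <= h + 15).
Before skip: 3*h != 3*y + 2 -> (2*y > 8 -> y <= h + 15)
Before h := 3*h: 9*h != 3*y + 2 -> (2*y > 8 -> y <= 3*h + 15)
Before y := y - h: 12*h != 3*y + 2 -> (2*y > 2*h + 8 -> y <= 4*h + 15)
The weakest precondition is 12*h != 3*y + 2 -> (2*y > 2*h + 8 -> y <= 4*h + 15).
Check whether (3*y != -38 -> (2*y > 2 -> y <= 3)) and h = -4 implies it.
Countermodel: at the initial state h = -4, y = 2, the precondition holds but the weakest precondition fails.
Answer: invalid


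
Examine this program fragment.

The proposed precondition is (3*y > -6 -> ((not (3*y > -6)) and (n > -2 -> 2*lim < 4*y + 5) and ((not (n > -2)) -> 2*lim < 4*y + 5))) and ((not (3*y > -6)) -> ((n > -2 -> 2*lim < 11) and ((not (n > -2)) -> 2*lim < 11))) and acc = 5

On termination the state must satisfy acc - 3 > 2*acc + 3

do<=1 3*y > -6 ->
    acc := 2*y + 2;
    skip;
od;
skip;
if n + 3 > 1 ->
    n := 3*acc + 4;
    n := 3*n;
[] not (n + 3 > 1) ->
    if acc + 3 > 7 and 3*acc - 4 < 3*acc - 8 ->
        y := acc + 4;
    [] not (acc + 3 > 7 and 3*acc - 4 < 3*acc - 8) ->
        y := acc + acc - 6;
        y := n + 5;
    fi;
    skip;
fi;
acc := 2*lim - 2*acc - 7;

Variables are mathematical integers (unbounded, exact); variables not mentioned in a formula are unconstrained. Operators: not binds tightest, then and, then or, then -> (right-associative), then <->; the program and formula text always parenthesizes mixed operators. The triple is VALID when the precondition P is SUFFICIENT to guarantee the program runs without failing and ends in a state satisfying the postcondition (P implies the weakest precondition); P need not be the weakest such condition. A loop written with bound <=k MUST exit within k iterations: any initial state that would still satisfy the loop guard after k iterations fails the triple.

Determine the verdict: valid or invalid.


Working backward. After the program, the postcondition acc - 3 > 2*acc + 3 must hold; in canonical form it is acc < -6.
Before acc := 2*lim - 2*acc - 7: 2*lim < 2*acc + 1
Then branch requires 2*lim < 2*acc + 1; else branch requires 2*lim < 2*acc + 1.
Before the if: (n > -2 -> 2*lim < 2*acc + 1) and ((not (n > -2)) -> 2*lim < 2*acc + 1)
Before skip: (n > -2 -> 2*lim < 2*acc + 1) and ((not (n > -2)) -> 2*lim < 2*acc + 1)
Before the loop (bound <=1), unroll the exhaustion recursion (WP_0 = exit-now case; WP_j = one more guarded iteration, up to j = 1):
  WP_0: (not (3*y > -6)) and (n > -2 -> 2*lim < 2*acc + 1) and ((not (n > -2)) -> 2*lim < 2*acc + 1)
  WP_1: (3*y > -6 -> ((not (3*y > -6)) and (n > -2 -> 2*lim < 4*y + 5) and ((not (n > -2)) -> 2*lim < 4*y + 5))) and ((not (3*y > -6)) -> ((n > -2 -> 2*lim < 2*acc + 1) and ((not (n > -2)) -> 2*lim < 2*acc + 1)))
So before the loop: (3*y > -6 -> ((not (3*y > -6)) and (n > -2 -> 2*lim < 4*y + 5) and ((not (n > -2)) -> 2*lim < 4*y + 5))) and ((not (3*y > -6)) -> ((n > -2 -> 2*lim < 2*acc + 1) and ((not (n > -2)) -> 2*lim < 2*acc + 1)))
The weakest precondition is (3*y > -6 -> ((not (3*y > -6)) and (n > -2 -> 2*lim < 4*y + 5) and ((not (n > -2)) -> 2*lim < 4*y + 5))) and ((not (3*y > -6)) -> ((n > -2 -> 2*lim < 2*acc + 1) and ((not (n > -2)) -> 2*lim < 2*acc + 1))).
Check whether (3*y > -6 -> ((not (3*y > -6)) and (n > -2 -> 2*lim < 4*y + 5) and ((not (n > -2)) -> 2*lim < 4*y + 5))) and ((not (3*y > -6)) -> ((n > -2 -> 2*lim < 11) and ((not (n > -2)) -> 2*lim < 11))) and acc = 5 implies it.
Every state satisfying the precondition satisfies the weakest precondition: the implication holds.
Answer: valid


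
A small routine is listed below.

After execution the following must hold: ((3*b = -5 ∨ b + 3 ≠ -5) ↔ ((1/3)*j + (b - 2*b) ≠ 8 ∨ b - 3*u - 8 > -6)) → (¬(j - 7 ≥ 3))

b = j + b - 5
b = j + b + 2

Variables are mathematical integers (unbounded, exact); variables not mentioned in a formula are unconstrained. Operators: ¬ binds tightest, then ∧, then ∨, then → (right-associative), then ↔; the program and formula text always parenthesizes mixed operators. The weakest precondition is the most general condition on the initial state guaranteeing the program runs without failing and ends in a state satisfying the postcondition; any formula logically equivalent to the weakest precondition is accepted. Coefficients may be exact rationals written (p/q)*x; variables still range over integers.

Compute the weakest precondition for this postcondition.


Working backward. After the program, the postcondition ((3*b = -5 ∨ b + 3 ≠ -5) ↔ ((1/3)*j + (b - 2*b) ≠ 8 ∨ b - 3*u - 8 > -6)) → (¬(j - 7 ≥ 3)) must hold; in canonical form it is ((3*b = -5 ∨ b ≠ -8) ↔ ((1/3)*j ≠ b + 8 ∨ b > 3*u + 2)) → (¬(j ≥ 10)).
Before b := j + b + 2: ((3*b + 3*j = -11 ∨ b + j ≠ -10) ↔ (b + (2/3)*j ≠ -10 ∨ b + j > 3*u)) → (¬(j ≥ 10))
Before b := j + b - 5: ((3*b + 6*j = 4 ∨ b + 2*j ≠ -5) ↔ (b + (5/3)*j ≠ -5 ∨ b + 2*j > 3*u + 5)) → (¬(j ≥ 10))
Answer: WP = ((3*b + 6*j = 4 ∨ b + 2*j ≠ -5) ↔ (b + (5/3)*j ≠ -5 ∨ b + 2*j > 3*u + 5)) → (¬(j ≥ 10))


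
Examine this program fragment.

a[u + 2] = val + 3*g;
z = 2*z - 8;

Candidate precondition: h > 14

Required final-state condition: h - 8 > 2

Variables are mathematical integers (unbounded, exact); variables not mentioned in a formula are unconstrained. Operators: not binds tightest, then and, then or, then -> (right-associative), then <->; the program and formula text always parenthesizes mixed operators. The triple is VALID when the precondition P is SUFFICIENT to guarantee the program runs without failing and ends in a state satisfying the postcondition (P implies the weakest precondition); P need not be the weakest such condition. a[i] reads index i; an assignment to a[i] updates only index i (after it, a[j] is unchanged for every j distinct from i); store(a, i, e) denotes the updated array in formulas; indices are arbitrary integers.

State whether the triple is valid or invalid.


Working backward. After the program, the postcondition h - 8 > 2 must hold; in canonical form it is h > 10.
Before z := 2*z - 8: h > 10
Before a[u + 2] := val + 3*g: h > 10
The weakest precondition is h > 10.
Check whether h > 14 implies it.
Every state satisfying the precondition satisfies the weakest precondition: the implication holds.
Answer: valid


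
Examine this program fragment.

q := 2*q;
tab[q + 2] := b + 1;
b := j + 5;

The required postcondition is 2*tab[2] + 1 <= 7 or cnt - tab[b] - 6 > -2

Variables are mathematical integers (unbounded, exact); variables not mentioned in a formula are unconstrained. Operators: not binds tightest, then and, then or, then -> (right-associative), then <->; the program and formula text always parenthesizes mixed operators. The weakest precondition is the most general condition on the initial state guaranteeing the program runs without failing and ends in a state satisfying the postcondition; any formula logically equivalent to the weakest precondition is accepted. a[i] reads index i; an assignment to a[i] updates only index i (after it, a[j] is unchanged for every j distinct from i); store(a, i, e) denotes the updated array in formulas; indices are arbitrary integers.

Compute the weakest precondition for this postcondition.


Working backward. After the program, the postcondition 2*tab[2] + 1 <= 7 or cnt - tab[b] - 6 > -2 must hold; in canonical form it is 2*tab[2] <= 6 or cnt > tab[b] + 4.
Before b := j + 5: 2*tab[2] <= 6 or cnt > tab[j + 5] + 4
Before tab[q + 2] := b + 1: 2*store(tab, q + 2, b + 1)[2] <= 6 or cnt > store(tab, q + 2, b + 1)[j + 5] + 4
Before q := 2*q: 2*store(tab, 2*q + 2, b + 1)[2] <= 6 or cnt > store(tab, 2*q + 2, b + 1)[j + 5] + 4
Answer: WP = 2*store(tab, 2*q + 2, b + 1)[2] <= 6 or cnt > store(tab, 2*q + 2, b + 1)[j + 5] + 4


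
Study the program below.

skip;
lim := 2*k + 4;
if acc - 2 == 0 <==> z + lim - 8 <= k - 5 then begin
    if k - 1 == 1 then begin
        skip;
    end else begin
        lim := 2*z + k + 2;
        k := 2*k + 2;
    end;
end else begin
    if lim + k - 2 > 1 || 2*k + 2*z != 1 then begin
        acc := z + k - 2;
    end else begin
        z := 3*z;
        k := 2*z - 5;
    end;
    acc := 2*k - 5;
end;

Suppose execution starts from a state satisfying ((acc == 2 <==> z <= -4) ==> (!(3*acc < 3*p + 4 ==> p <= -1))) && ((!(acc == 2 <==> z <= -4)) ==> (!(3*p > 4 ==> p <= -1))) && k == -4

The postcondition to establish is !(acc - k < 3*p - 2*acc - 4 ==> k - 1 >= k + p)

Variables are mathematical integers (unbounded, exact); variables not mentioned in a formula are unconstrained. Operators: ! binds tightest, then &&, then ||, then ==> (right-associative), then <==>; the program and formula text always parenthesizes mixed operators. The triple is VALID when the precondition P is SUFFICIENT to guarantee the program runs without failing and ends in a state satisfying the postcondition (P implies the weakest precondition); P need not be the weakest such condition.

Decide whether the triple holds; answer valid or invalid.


Working backward. After the program, the postcondition !(acc - k < 3*p - 2*acc - 4 ==> k - 1 >= k + p) must hold; in canonical form it is !(3*acc < k + 3*p - 4 ==> p <= -1).
Then branch requires (k == 2 ==> (!(3*acc < k + 3*p - 4 ==> p <= -1))) && ((!(k == 2)) ==> (!(3*acc < 2*k + 3*p - 2 ==> p <= -1))); else branch requires ((k + lim > 3 || 2*k + 2*z != 1) ==> (!(5*k < 3*p + 11 ==> p <= -1))) && ((!(k + lim > 3 || 2*k + 2*z != 1)) ==> (!(30*z < 3*p + 36 ==> p <= -1))).
Before the if: ((acc == 2 <==> lim + z <= k + 3) ==> ((k == 2 ==> (!(3*acc < k + 3*p - 4 ==> p <= -1))) && ((!(k == 2)) ==> (!(3*acc < 2*k + 3*p - 2 ==> p <= -1))))) && ((!(acc == 2 <==> lim + z <= k + 3)) ==> (((k + lim > 3 || 2*k + 2*z != 1) ==> (!(5*k < 3*p + 11 ==> p <= -1))) && ((!(k + lim > 3 || 2*k + 2*z != 1)) ==> (!(30*z < 3*p + 36 ==> p <= -1)))))
Before lim := 2*k + 4: ((acc == 2 <==> k + z <= -1) ==> ((k == 2 ==> (!(3*acc < k + 3*p - 4 ==> p <= -1))) && ((!(k == 2)) ==> (!(3*acc < 2*k + 3*p - 2 ==> p <= -1))))) && ((!(acc == 2 <==> k + z <= -1)) ==> (((3*k > -1 || 2*k + 2*z != 1) ==> (!(5*k < 3*p + 11 ==> p <= -1))) && ((!(3*k > -1 || 2*k + 2*z != 1)) ==> (!(30*z < 3*p + 36 ==> p <= -1)))))
Before skip: ((acc == 2 <==> k + z <= -1) ==> ((k == 2 ==> (!(3*acc < k + 3*p - 4 ==> p <= -1))) && ((!(k == 2)) ==> (!(3*acc < 2*k + 3*p - 2 ==> p <= -1))))) && ((!(acc == 2 <==> k + z <= -1)) ==> (((3*k > -1 || 2*k + 2*z != 1) ==> (!(5*k < 3*p + 11 ==> p <= -1))) && ((!(3*k > -1 || 2*k + 2*z != 1)) ==> (!(30*z < 3*p + 36 ==> p <= -1)))))
The weakest precondition is ((acc == 2 <==> k + z <= -1) ==> ((k == 2 ==> (!(3*acc < k + 3*p - 4 ==> p <= -1))) && ((!(k == 2)) ==> (!(3*acc < 2*k + 3*p - 2 ==> p <= -1))))) && ((!(acc == 2 <==> k + z <= -1)) ==> (((3*k > -1 || 2*k + 2*z != 1) ==> (!(5*k < 3*p + 11 ==> p <= -1))) && ((!(3*k > -1 || 2*k + 2*z != 1)) ==> (!(30*z < 3*p + 36 ==> p <= -1))))).
Check whether ((acc == 2 <==> z <= -4) ==> (!(3*acc < 3*p + 4 ==> p <= -1))) && ((!(acc == 2 <==> z <= -4)) ==> (!(3*p > 4 ==> p <= -1))) && k == -4 implies it.
Countermodel: at the initial state acc = 0, k = -4, p = 2, z = 4, the precondition holds but the weakest precondition fails.
Answer: invalid


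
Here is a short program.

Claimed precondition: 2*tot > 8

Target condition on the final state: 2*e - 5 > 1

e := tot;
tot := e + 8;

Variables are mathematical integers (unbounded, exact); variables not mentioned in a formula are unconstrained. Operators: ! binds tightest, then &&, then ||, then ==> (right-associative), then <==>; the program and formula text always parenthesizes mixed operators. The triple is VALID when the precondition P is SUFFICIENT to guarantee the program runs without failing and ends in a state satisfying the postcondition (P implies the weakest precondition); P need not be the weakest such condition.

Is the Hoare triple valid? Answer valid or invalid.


Working backward. After the program, the postcondition 2*e - 5 > 1 must hold; in canonical form it is 2*e > 6.
Before tot := e + 8: 2*e > 6
Before e := tot: 2*tot > 6
The weakest precondition is 2*tot > 6.
Check whether 2*tot > 8 implies it.
Every state satisfying the precondition satisfies the weakest precondition: the implication holds.
Answer: valid
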